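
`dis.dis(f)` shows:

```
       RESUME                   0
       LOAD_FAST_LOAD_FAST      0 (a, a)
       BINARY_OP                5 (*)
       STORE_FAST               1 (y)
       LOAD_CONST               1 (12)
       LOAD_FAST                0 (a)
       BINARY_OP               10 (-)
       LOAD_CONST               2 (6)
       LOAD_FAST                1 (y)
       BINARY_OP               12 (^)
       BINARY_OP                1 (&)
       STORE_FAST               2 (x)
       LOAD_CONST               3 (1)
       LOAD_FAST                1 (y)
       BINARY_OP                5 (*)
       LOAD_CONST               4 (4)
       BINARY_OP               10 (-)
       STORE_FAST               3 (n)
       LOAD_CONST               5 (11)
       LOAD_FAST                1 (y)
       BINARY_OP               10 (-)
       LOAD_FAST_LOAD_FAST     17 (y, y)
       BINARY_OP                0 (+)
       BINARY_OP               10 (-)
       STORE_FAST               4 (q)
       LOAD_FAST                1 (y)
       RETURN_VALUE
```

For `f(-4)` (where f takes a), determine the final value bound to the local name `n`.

12

LOAD_FAST_LOAD_FAST a,a → push -4,-4. Stack: [-4, -4]
BINARY_OP * → -4 * -4 = 16. Stack: [16]
STORE_FAST y → y=16. Stack: []
LOAD_CONST → push 12. Stack: [12]
LOAD_FAST a → push -4. Stack: [12, -4]
BINARY_OP - → 12 - -4 = 16. Stack: [16]
LOAD_CONST → push 6. Stack: [16, 6]
LOAD_FAST y → push 16. Stack: [16, 6, 16]
BINARY_OP ^ → 6 ^ 16 = 22. Stack: [16, 22]
BINARY_OP & → 16 & 22 = 16. Stack: [16]
STORE_FAST x → x=16. Stack: []
LOAD_CONST → push 1. Stack: [1]
LOAD_FAST y → push 16. Stack: [1, 16]
BINARY_OP * → 1 * 16 = 16. Stack: [16]
LOAD_CONST → push 4. Stack: [16, 4]
BINARY_OP - → 16 - 4 = 12. Stack: [12]
STORE_FAST n → n=12. Stack: []
LOAD_CONST → push 11. Stack: [11]
LOAD_FAST y → push 16. Stack: [11, 16]
BINARY_OP - → 11 - 16 = -5. Stack: [-5]
LOAD_FAST_LOAD_FAST y,y → push 16,16. Stack: [-5, 16, 16]
BINARY_OP + → 16 + 16 = 32. Stack: [-5, 32]
BINARY_OP - → -5 - 32 = -37. Stack: [-37]
STORE_FAST q → q=-37. Stack: []
LOAD_FAST y → push 16. Stack: [16]
RETURN_VALUE → return 16.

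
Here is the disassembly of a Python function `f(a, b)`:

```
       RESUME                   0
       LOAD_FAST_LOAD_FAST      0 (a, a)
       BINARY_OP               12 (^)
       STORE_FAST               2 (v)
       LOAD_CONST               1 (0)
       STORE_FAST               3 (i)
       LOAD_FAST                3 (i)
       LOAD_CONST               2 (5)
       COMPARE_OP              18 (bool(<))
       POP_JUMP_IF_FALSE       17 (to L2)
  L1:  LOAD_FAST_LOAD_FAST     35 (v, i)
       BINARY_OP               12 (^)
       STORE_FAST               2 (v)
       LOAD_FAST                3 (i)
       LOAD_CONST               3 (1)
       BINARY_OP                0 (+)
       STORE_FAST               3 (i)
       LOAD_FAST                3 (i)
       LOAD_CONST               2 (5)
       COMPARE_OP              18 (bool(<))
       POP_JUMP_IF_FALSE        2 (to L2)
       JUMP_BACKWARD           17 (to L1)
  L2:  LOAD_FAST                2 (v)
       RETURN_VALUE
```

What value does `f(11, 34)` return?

4

LOAD_FAST_LOAD_FAST a,a → push 11,11. Stack: [11, 11]
BINARY_OP ^ → 11 ^ 11 = 0. Stack: [0]
STORE_FAST v → v=0. Stack: []
LOAD_CONST → push 0. Stack: [0]
STORE_FAST i → i=0. Stack: []
LOAD_FAST i → push 0. Stack: [0]
LOAD_CONST → push 5. Stack: [0, 5]
COMPARE_OP bool(<) → 0 vs 5 = True. Stack: [True]
POP_JUMP_IF_FALSE → pop True; no jump. Stack: []
LOAD_FAST_LOAD_FAST v,i → push 0,0. Stack: [0, 0]
BINARY_OP ^ → 0 ^ 0 = 0. Stack: [0]
STORE_FAST v → v=0. Stack: []
LOAD_FAST i → push 0. Stack: [0]
LOAD_CONST → push 1. Stack: [0, 1]
BINARY_OP + → 0 + 1 = 1. Stack: [1]
STORE_FAST i → i=1. Stack: []
LOAD_FAST i → push 1. Stack: [1]
LOAD_CONST → push 5. Stack: [1, 5]
COMPARE_OP bool(<) → 1 vs 5 = True. Stack: [True]
POP_JUMP_IF_FALSE → pop True; no jump. Stack: []
LOAD_FAST_LOAD_FAST v,i → push 0,1. Stack: [0, 1]
BINARY_OP ^ → 0 ^ 1 = 1. Stack: [1]
STORE_FAST v → v=1. Stack: []
LOAD_FAST i → push 1. Stack: [1]
LOAD_CONST → push 1. Stack: [1, 1]
BINARY_OP + → 1 + 1 = 2. Stack: [2]
STORE_FAST i → i=2. Stack: []
LOAD_FAST i → push 2. Stack: [2]
LOAD_CONST → push 5. Stack: [2, 5]
COMPARE_OP bool(<) → 2 vs 5 = True. Stack: [True]
POP_JUMP_IF_FALSE → pop True; no jump. Stack: []
LOAD_FAST_LOAD_FAST v,i → push 1,2. Stack: [1, 2]
BINARY_OP ^ → 1 ^ 2 = 3. Stack: [3]
STORE_FAST v → v=3. Stack: []
LOAD_FAST i → push 2. Stack: [2]
LOAD_CONST → push 1. Stack: [2, 1]
BINARY_OP + → 2 + 1 = 3. Stack: [3]
STORE_FAST i → i=3. Stack: []
LOAD_FAST i → push 3. Stack: [3]
LOAD_CONST → push 5. Stack: [3, 5]
COMPARE_OP bool(<) → 3 vs 5 = True. Stack: [True]
POP_JUMP_IF_FALSE → pop True; no jump. Stack: []
LOAD_FAST_LOAD_FAST v,i → push 3,3. Stack: [3, 3]
BINARY_OP ^ → 3 ^ 3 = 0. Stack: [0]
STORE_FAST v → v=0. Stack: []
LOAD_FAST i → push 3. Stack: [3]
LOAD_CONST → push 1. Stack: [3, 1]
BINARY_OP + → 3 + 1 = 4. Stack: [4]
STORE_FAST i → i=4. Stack: []
LOAD_FAST i → push 4. Stack: [4]
LOAD_CONST → push 5. Stack: [4, 5]
COMPARE_OP bool(<) → 4 vs 5 = True. Stack: [True]
POP_JUMP_IF_FALSE → pop True; no jump. Stack: []
LOAD_FAST_LOAD_FAST v,i → push 0,4. Stack: [0, 4]
BINARY_OP ^ → 0 ^ 4 = 4. Stack: [4]
STORE_FAST v → v=4. Stack: []
LOAD_FAST i → push 4. Stack: [4]
LOAD_CONST → push 1. Stack: [4, 1]
BINARY_OP + → 4 + 1 = 5. Stack: [5]
STORE_FAST i → i=5. Stack: []
LOAD_FAST i → push 5. Stack: [5]
LOAD_CONST → push 5. Stack: [5, 5]
COMPARE_OP bool(<) → 5 vs 5 = False. Stack: [False]
POP_JUMP_IF_FALSE → pop False; jump. Stack: []
LOAD_FAST v → push 4. Stack: [4]
RETURN_VALUE → return 4.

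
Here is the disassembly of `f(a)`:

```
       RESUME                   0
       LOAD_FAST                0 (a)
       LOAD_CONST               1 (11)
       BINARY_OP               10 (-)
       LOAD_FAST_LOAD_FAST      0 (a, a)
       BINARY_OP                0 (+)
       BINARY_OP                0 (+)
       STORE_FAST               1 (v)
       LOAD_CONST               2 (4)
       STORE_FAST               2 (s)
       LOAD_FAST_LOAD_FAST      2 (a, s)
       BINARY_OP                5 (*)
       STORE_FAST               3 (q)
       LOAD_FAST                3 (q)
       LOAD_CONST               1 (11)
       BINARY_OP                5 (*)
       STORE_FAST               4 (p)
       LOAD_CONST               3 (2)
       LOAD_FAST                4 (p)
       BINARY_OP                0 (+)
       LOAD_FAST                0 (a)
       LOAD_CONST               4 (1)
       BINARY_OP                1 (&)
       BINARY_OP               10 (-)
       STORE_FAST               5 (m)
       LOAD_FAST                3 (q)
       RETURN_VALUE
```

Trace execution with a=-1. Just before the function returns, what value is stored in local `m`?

LOAD_FAST a → push -1. Stack: [-1]
LOAD_CONST → push 11. Stack: [-1, 11]
BINARY_OP - → -1 - 11 = -12. Stack: [-12]
LOAD_FAST_LOAD_FAST a,a → push -1,-1. Stack: [-12, -1, -1]
BINARY_OP + → -1 + -1 = -2. Stack: [-12, -2]
BINARY_OP + → -12 + -2 = -14. Stack: [-14]
STORE_FAST v → v=-14. Stack: []
LOAD_CONST → push 4. Stack: [4]
STORE_FAST s → s=4. Stack: []
LOAD_FAST_LOAD_FAST a,s → push -1,4. Stack: [-1, 4]
BINARY_OP * → -1 * 4 = -4. Stack: [-4]
STORE_FAST q → q=-4. Stack: []
LOAD_FAST q → push -4. Stack: [-4]
LOAD_CONST → push 11. Stack: [-4, 11]
BINARY_OP * → -4 * 11 = -44. Stack: [-44]
STORE_FAST p → p=-44. Stack: []
LOAD_CONST → push 2. Stack: [2]
LOAD_FAST p → push -44. Stack: [2, -44]
BINARY_OP + → 2 + -44 = -42. Stack: [-42]
LOAD_FAST a → push -1. Stack: [-42, -1]
LOAD_CONST → push 1. Stack: [-42, -1, 1]
BINARY_OP & → -1 & 1 = 1. Stack: [-42, 1]
BINARY_OP - → -42 - 1 = -43. Stack: [-43]
STORE_FAST m → m=-43. Stack: []
LOAD_FAST q → push -4. Stack: [-4]
RETURN_VALUE → return -4.

-43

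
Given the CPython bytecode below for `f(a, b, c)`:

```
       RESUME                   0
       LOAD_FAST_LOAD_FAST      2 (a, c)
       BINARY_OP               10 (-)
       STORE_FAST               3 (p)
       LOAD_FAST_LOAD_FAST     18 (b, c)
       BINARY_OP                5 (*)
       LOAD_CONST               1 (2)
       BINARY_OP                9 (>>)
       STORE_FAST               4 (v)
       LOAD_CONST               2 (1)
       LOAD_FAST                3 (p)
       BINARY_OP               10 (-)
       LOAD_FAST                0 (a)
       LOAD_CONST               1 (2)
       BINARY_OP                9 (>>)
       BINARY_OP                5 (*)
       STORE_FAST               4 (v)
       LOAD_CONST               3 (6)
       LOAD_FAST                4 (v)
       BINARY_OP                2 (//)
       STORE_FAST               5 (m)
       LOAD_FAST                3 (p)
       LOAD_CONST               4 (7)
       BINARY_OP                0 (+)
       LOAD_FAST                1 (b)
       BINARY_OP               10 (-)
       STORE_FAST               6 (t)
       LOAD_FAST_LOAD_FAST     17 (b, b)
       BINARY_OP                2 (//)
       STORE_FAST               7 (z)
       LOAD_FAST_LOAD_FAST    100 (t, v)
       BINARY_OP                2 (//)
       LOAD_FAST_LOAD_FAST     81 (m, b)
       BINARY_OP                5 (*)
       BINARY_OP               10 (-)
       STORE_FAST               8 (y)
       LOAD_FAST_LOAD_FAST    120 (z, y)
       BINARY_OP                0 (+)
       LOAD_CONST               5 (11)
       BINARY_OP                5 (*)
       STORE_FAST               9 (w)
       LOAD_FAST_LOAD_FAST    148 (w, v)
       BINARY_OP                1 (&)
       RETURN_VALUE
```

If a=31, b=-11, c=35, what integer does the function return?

LOAD_FAST_LOAD_FAST a,c → push 31,35. Stack: [31, 35]
BINARY_OP - → 31 - 35 = -4. Stack: [-4]
STORE_FAST p → p=-4. Stack: []
LOAD_FAST_LOAD_FAST b,c → push -11,35. Stack: [-11, 35]
BINARY_OP * → -11 * 35 = -385. Stack: [-385]
LOAD_CONST → push 2. Stack: [-385, 2]
BINARY_OP >> → -385 >> 2 = -97. Stack: [-97]
STORE_FAST v → v=-97. Stack: []
LOAD_CONST → push 1. Stack: [1]
LOAD_FAST p → push -4. Stack: [1, -4]
BINARY_OP - → 1 - -4 = 5. Stack: [5]
LOAD_FAST a → push 31. Stack: [5, 31]
LOAD_CONST → push 2. Stack: [5, 31, 2]
BINARY_OP >> → 31 >> 2 = 7. Stack: [5, 7]
BINARY_OP * → 5 * 7 = 35. Stack: [35]
STORE_FAST v → v=35. Stack: []
LOAD_CONST → push 6. Stack: [6]
LOAD_FAST v → push 35. Stack: [6, 35]
BINARY_OP // → 6 // 35 = 0. Stack: [0]
STORE_FAST m → m=0. Stack: []
LOAD_FAST p → push -4. Stack: [-4]
LOAD_CONST → push 7. Stack: [-4, 7]
BINARY_OP + → -4 + 7 = 3. Stack: [3]
LOAD_FAST b → push -11. Stack: [3, -11]
BINARY_OP - → 3 - -11 = 14. Stack: [14]
STORE_FAST t → t=14. Stack: []
LOAD_FAST_LOAD_FAST b,b → push -11,-11. Stack: [-11, -11]
BINARY_OP // → -11 // -11 = 1. Stack: [1]
STORE_FAST z → z=1. Stack: []
LOAD_FAST_LOAD_FAST t,v → push 14,35. Stack: [14, 35]
BINARY_OP // → 14 // 35 = 0. Stack: [0]
LOAD_FAST_LOAD_FAST m,b → push 0,-11. Stack: [0, 0, -11]
BINARY_OP * → 0 * -11 = 0. Stack: [0, 0]
BINARY_OP - → 0 - 0 = 0. Stack: [0]
STORE_FAST y → y=0. Stack: []
LOAD_FAST_LOAD_FAST z,y → push 1,0. Stack: [1, 0]
BINARY_OP + → 1 + 0 = 1. Stack: [1]
LOAD_CONST → push 11. Stack: [1, 11]
BINARY_OP * → 1 * 11 = 11. Stack: [11]
STORE_FAST w → w=11. Stack: []
LOAD_FAST_LOAD_FAST w,v → push 11,35. Stack: [11, 35]
BINARY_OP & → 11 & 35 = 3. Stack: [3]
RETURN_VALUE → return 3.

3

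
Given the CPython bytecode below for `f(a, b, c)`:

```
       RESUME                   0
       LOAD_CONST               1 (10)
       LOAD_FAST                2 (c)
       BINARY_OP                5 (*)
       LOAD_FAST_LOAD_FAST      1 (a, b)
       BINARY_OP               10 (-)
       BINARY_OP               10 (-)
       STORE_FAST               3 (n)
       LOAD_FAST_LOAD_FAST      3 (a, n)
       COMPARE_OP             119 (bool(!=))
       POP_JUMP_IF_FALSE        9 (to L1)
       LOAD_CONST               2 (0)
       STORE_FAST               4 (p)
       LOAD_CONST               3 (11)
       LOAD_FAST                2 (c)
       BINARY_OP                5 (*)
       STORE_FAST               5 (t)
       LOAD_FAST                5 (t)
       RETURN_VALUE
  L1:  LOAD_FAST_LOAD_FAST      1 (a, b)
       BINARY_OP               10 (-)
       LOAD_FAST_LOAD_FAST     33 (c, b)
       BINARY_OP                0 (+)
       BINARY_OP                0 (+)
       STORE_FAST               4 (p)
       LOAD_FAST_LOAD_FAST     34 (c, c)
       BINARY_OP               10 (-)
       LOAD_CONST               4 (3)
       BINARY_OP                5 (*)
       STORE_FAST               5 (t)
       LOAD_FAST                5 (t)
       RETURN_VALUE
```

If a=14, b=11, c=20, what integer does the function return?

LOAD_CONST → push 10. Stack: [10]
LOAD_FAST c → push 20. Stack: [10, 20]
BINARY_OP * → 10 * 20 = 200. Stack: [200]
LOAD_FAST_LOAD_FAST a,b → push 14,11. Stack: [200, 14, 11]
BINARY_OP - → 14 - 11 = 3. Stack: [200, 3]
BINARY_OP - → 200 - 3 = 197. Stack: [197]
STORE_FAST n → n=197. Stack: []
LOAD_FAST_LOAD_FAST a,n → push 14,197. Stack: [14, 197]
COMPARE_OP bool(!=) → 14 vs 197 = True. Stack: [True]
POP_JUMP_IF_FALSE → pop True; no jump. Stack: []
LOAD_CONST → push 0. Stack: [0]
STORE_FAST p → p=0. Stack: []
LOAD_CONST → push 11. Stack: [11]
LOAD_FAST c → push 20. Stack: [11, 20]
BINARY_OP * → 11 * 20 = 220. Stack: [220]
STORE_FAST t → t=220. Stack: []
LOAD_FAST t → push 220. Stack: [220]
RETURN_VALUE → return 220.

220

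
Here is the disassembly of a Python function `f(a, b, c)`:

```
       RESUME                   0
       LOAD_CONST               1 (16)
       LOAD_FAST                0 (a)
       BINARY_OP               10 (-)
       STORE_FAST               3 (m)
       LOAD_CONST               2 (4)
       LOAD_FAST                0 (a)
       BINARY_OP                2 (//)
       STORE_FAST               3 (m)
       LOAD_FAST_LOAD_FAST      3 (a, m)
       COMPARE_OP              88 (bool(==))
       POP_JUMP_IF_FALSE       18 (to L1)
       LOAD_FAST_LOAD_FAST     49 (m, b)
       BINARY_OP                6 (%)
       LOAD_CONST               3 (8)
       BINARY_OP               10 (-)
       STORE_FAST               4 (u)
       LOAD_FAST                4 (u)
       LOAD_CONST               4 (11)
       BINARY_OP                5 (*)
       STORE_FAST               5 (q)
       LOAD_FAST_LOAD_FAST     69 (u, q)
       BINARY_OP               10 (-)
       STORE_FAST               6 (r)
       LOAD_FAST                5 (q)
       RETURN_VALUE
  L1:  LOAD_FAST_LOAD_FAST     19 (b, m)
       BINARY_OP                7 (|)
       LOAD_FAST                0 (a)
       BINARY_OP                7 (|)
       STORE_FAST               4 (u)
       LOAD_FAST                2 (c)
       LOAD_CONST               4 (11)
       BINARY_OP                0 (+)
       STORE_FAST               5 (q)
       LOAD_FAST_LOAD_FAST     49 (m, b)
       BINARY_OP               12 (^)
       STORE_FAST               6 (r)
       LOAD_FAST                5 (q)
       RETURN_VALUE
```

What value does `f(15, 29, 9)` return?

LOAD_CONST → push 16. Stack: [16]
LOAD_FAST a → push 15. Stack: [16, 15]
BINARY_OP - → 16 - 15 = 1. Stack: [1]
STORE_FAST m → m=1. Stack: []
LOAD_CONST → push 4. Stack: [4]
LOAD_FAST a → push 15. Stack: [4, 15]
BINARY_OP // → 4 // 15 = 0. Stack: [0]
STORE_FAST m → m=0. Stack: []
LOAD_FAST_LOAD_FAST a,m → push 15,0. Stack: [15, 0]
COMPARE_OP bool(==) → 15 vs 0 = False. Stack: [False]
POP_JUMP_IF_FALSE → pop False; jump. Stack: []
LOAD_FAST_LOAD_FAST b,m → push 29,0. Stack: [29, 0]
BINARY_OP | → 29 | 0 = 29. Stack: [29]
LOAD_FAST a → push 15. Stack: [29, 15]
BINARY_OP | → 29 | 15 = 31. Stack: [31]
STORE_FAST u → u=31. Stack: []
LOAD_FAST c → push 9. Stack: [9]
LOAD_CONST → push 11. Stack: [9, 11]
BINARY_OP + → 9 + 11 = 20. Stack: [20]
STORE_FAST q → q=20. Stack: []
LOAD_FAST_LOAD_FAST m,b → push 0,29. Stack: [0, 29]
BINARY_OP ^ → 0 ^ 29 = 29. Stack: [29]
STORE_FAST r → r=29. Stack: []
LOAD_FAST q → push 20. Stack: [20]
RETURN_VALUE → return 20.

20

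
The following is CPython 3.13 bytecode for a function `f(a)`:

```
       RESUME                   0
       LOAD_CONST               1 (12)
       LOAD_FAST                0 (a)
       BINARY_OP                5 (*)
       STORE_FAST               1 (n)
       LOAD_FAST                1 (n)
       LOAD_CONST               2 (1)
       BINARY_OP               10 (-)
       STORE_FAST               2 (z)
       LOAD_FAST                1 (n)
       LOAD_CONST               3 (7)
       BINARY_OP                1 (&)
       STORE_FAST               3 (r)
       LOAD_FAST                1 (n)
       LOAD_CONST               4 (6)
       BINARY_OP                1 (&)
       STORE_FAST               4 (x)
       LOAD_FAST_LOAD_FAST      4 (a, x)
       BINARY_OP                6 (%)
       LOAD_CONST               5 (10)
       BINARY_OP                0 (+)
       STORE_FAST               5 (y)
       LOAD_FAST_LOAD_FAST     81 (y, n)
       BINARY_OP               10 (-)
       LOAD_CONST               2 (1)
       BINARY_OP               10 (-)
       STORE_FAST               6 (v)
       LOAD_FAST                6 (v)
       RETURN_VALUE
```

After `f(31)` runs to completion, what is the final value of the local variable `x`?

4

LOAD_CONST → push 12. Stack: [12]
LOAD_FAST a → push 31. Stack: [12, 31]
BINARY_OP * → 12 * 31 = 372. Stack: [372]
STORE_FAST n → n=372. Stack: []
LOAD_FAST n → push 372. Stack: [372]
LOAD_CONST → push 1. Stack: [372, 1]
BINARY_OP - → 372 - 1 = 371. Stack: [371]
STORE_FAST z → z=371. Stack: []
LOAD_FAST n → push 372. Stack: [372]
LOAD_CONST → push 7. Stack: [372, 7]
BINARY_OP & → 372 & 7 = 4. Stack: [4]
STORE_FAST r → r=4. Stack: []
LOAD_FAST n → push 372. Stack: [372]
LOAD_CONST → push 6. Stack: [372, 6]
BINARY_OP & → 372 & 6 = 4. Stack: [4]
STORE_FAST x → x=4. Stack: []
LOAD_FAST_LOAD_FAST a,x → push 31,4. Stack: [31, 4]
BINARY_OP % → 31 % 4 = 3. Stack: [3]
LOAD_CONST → push 10. Stack: [3, 10]
BINARY_OP + → 3 + 10 = 13. Stack: [13]
STORE_FAST y → y=13. Stack: []
LOAD_FAST_LOAD_FAST y,n → push 13,372. Stack: [13, 372]
BINARY_OP - → 13 - 372 = -359. Stack: [-359]
LOAD_CONST → push 1. Stack: [-359, 1]
BINARY_OP - → -359 - 1 = -360. Stack: [-360]
STORE_FAST v → v=-360. Stack: []
LOAD_FAST v → push -360. Stack: [-360]
RETURN_VALUE → return -360.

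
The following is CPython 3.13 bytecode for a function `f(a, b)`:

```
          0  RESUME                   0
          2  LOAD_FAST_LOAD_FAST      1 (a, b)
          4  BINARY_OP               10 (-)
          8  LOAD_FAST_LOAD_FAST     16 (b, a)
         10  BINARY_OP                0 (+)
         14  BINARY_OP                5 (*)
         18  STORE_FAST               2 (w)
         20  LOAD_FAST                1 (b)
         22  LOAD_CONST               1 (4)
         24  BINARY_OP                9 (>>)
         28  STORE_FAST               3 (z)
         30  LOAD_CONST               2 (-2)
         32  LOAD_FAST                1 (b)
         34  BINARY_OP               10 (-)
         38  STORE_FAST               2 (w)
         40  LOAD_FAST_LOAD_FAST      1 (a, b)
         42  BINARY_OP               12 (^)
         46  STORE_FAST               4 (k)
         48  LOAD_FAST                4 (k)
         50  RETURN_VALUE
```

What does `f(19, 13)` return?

30

LOAD_FAST_LOAD_FAST a,b → push 19,13. Stack: [19, 13]
BINARY_OP - → 19 - 13 = 6. Stack: [6]
LOAD_FAST_LOAD_FAST b,a → push 13,19. Stack: [6, 13, 19]
BINARY_OP + → 13 + 19 = 32. Stack: [6, 32]
BINARY_OP * → 6 * 32 = 192. Stack: [192]
STORE_FAST w → w=192. Stack: []
LOAD_FAST b → push 13. Stack: [13]
LOAD_CONST → push 4. Stack: [13, 4]
BINARY_OP >> → 13 >> 4 = 0. Stack: [0]
STORE_FAST z → z=0. Stack: []
LOAD_CONST → push -2. Stack: [-2]
LOAD_FAST b → push 13. Stack: [-2, 13]
BINARY_OP - → -2 - 13 = -15. Stack: [-15]
STORE_FAST w → w=-15. Stack: []
LOAD_FAST_LOAD_FAST a,b → push 19,13. Stack: [19, 13]
BINARY_OP ^ → 19 ^ 13 = 30. Stack: [30]
STORE_FAST k → k=30. Stack: []
LOAD_FAST k → push 30. Stack: [30]
RETURN_VALUE → return 30.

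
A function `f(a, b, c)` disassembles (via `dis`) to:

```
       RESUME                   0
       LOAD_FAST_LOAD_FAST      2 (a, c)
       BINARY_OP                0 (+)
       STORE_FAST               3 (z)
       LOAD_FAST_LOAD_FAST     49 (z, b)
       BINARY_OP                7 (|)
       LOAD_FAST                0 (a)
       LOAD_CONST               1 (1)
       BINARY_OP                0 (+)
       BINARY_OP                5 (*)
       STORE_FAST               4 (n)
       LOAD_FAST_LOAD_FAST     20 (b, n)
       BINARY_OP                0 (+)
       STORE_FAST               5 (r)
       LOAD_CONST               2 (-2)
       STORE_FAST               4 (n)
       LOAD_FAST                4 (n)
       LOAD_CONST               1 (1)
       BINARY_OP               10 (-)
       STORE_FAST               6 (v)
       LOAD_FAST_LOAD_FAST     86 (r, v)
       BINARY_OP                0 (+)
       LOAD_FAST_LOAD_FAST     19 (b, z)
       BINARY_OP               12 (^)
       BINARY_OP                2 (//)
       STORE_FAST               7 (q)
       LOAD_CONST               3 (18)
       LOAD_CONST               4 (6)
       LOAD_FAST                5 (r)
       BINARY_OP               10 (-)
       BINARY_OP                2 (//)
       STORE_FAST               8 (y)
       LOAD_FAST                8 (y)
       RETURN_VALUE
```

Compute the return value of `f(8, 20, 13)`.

LOAD_FAST_LOAD_FAST a,c → push 8,13. Stack: [8, 13]
BINARY_OP + → 8 + 13 = 21. Stack: [21]
STORE_FAST z → z=21. Stack: []
LOAD_FAST_LOAD_FAST z,b → push 21,20. Stack: [21, 20]
BINARY_OP | → 21 | 20 = 21. Stack: [21]
LOAD_FAST a → push 8. Stack: [21, 8]
LOAD_CONST → push 1. Stack: [21, 8, 1]
BINARY_OP + → 8 + 1 = 9. Stack: [21, 9]
BINARY_OP * → 21 * 9 = 189. Stack: [189]
STORE_FAST n → n=189. Stack: []
LOAD_FAST_LOAD_FAST b,n → push 20,189. Stack: [20, 189]
BINARY_OP + → 20 + 189 = 209. Stack: [209]
STORE_FAST r → r=209. Stack: []
LOAD_CONST → push -2. Stack: [-2]
STORE_FAST n → n=-2. Stack: []
LOAD_FAST n → push -2. Stack: [-2]
LOAD_CONST → push 1. Stack: [-2, 1]
BINARY_OP - → -2 - 1 = -3. Stack: [-3]
STORE_FAST v → v=-3. Stack: []
LOAD_FAST_LOAD_FAST r,v → push 209,-3. Stack: [209, -3]
BINARY_OP + → 209 + -3 = 206. Stack: [206]
LOAD_FAST_LOAD_FAST b,z → push 20,21. Stack: [206, 20, 21]
BINARY_OP ^ → 20 ^ 21 = 1. Stack: [206, 1]
BINARY_OP // → 206 // 1 = 206. Stack: [206]
STORE_FAST q → q=206. Stack: []
LOAD_CONST → push 18. Stack: [18]
LOAD_CONST → push 6. Stack: [18, 6]
LOAD_FAST r → push 209. Stack: [18, 6, 209]
BINARY_OP - → 6 - 209 = -203. Stack: [18, -203]
BINARY_OP // → 18 // -203 = -1. Stack: [-1]
STORE_FAST y → y=-1. Stack: []
LOAD_FAST y → push -1. Stack: [-1]
RETURN_VALUE → return -1.

-1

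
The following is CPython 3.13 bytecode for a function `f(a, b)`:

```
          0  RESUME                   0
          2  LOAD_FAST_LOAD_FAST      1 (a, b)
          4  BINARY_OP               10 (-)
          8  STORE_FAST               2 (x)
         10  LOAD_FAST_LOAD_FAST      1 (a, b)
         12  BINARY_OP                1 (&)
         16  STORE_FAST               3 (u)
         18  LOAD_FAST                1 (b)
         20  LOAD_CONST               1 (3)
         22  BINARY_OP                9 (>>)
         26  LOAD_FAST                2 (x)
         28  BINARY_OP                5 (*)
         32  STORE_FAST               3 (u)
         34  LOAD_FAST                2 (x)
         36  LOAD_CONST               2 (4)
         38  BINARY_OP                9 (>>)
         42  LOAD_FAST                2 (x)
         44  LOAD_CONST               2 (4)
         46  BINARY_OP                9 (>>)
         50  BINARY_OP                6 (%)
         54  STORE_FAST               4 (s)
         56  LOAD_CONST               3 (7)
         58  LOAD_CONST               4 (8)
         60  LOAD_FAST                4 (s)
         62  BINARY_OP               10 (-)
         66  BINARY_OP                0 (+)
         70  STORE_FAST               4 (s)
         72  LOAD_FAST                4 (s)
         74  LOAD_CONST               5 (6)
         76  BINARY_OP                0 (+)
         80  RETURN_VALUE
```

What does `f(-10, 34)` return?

21

LOAD_FAST_LOAD_FAST a,b → push -10,34. Stack: [-10, 34]
BINARY_OP - → -10 - 34 = -44. Stack: [-44]
STORE_FAST x → x=-44. Stack: []
LOAD_FAST_LOAD_FAST a,b → push -10,34. Stack: [-10, 34]
BINARY_OP & → -10 & 34 = 34. Stack: [34]
STORE_FAST u → u=34. Stack: []
LOAD_FAST b → push 34. Stack: [34]
LOAD_CONST → push 3. Stack: [34, 3]
BINARY_OP >> → 34 >> 3 = 4. Stack: [4]
LOAD_FAST x → push -44. Stack: [4, -44]
BINARY_OP * → 4 * -44 = -176. Stack: [-176]
STORE_FAST u → u=-176. Stack: []
LOAD_FAST x → push -44. Stack: [-44]
LOAD_CONST → push 4. Stack: [-44, 4]
BINARY_OP >> → -44 >> 4 = -3. Stack: [-3]
LOAD_FAST x → push -44. Stack: [-3, -44]
LOAD_CONST → push 4. Stack: [-3, -44, 4]
BINARY_OP >> → -44 >> 4 = -3. Stack: [-3, -3]
BINARY_OP % → -3 % -3 = 0. Stack: [0]
STORE_FAST s → s=0. Stack: []
LOAD_CONST → push 7. Stack: [7]
LOAD_CONST → push 8. Stack: [7, 8]
LOAD_FAST s → push 0. Stack: [7, 8, 0]
BINARY_OP - → 8 - 0 = 8. Stack: [7, 8]
BINARY_OP + → 7 + 8 = 15. Stack: [15]
STORE_FAST s → s=15. Stack: []
LOAD_FAST s → push 15. Stack: [15]
LOAD_CONST → push 6. Stack: [15, 6]
BINARY_OP + → 15 + 6 = 21. Stack: [21]
RETURN_VALUE → return 21.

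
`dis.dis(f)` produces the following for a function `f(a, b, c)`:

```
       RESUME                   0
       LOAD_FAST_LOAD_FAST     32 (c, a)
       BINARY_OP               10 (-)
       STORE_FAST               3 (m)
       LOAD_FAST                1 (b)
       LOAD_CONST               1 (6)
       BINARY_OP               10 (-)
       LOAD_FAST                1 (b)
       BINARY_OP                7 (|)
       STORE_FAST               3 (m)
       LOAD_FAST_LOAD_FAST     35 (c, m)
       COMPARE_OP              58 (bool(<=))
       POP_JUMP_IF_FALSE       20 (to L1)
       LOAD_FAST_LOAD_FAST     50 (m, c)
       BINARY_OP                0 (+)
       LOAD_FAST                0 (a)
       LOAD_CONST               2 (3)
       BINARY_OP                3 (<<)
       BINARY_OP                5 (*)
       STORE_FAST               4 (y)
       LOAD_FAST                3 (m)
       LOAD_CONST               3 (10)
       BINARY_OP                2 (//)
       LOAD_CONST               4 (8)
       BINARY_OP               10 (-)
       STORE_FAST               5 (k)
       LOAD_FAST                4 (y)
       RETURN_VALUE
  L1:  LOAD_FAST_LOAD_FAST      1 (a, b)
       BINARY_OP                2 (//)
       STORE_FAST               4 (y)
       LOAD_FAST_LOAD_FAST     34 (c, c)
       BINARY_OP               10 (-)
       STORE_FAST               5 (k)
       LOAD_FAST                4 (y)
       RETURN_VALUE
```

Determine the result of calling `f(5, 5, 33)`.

LOAD_FAST_LOAD_FAST c,a → push 33,5. Stack: [33, 5]
BINARY_OP - → 33 - 5 = 28. Stack: [28]
STORE_FAST m → m=28. Stack: []
LOAD_FAST b → push 5. Stack: [5]
LOAD_CONST → push 6. Stack: [5, 6]
BINARY_OP - → 5 - 6 = -1. Stack: [-1]
LOAD_FAST b → push 5. Stack: [-1, 5]
BINARY_OP | → -1 | 5 = -1. Stack: [-1]
STORE_FAST m → m=-1. Stack: []
LOAD_FAST_LOAD_FAST c,m → push 33,-1. Stack: [33, -1]
COMPARE_OP bool(<=) → 33 vs -1 = False. Stack: [False]
POP_JUMP_IF_FALSE → pop False; jump. Stack: []
LOAD_FAST_LOAD_FAST a,b → push 5,5. Stack: [5, 5]
BINARY_OP // → 5 // 5 = 1. Stack: [1]
STORE_FAST y → y=1. Stack: []
LOAD_FAST_LOAD_FAST c,c → push 33,33. Stack: [33, 33]
BINARY_OP - → 33 - 33 = 0. Stack: [0]
STORE_FAST k → k=0. Stack: []
LOAD_FAST y → push 1. Stack: [1]
RETURN_VALUE → return 1.

1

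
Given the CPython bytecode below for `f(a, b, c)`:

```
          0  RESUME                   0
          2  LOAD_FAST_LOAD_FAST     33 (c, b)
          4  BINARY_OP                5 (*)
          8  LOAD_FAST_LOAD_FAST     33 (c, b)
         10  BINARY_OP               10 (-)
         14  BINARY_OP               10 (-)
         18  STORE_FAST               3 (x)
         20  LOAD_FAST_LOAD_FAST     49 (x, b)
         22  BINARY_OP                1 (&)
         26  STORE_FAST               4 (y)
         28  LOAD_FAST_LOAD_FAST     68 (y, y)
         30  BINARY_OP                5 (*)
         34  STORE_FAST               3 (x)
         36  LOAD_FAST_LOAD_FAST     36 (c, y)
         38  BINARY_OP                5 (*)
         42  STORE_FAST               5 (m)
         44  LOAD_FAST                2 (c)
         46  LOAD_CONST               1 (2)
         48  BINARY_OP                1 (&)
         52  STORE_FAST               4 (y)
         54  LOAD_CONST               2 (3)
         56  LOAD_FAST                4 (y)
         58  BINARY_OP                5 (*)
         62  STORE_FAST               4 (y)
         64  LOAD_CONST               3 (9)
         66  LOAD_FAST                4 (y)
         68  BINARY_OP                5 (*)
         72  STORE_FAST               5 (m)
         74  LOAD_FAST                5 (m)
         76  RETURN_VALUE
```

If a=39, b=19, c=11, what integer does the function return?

54

LOAD_FAST_LOAD_FAST c,b → push 11,19. Stack: [11, 19]
BINARY_OP * → 11 * 19 = 209. Stack: [209]
LOAD_FAST_LOAD_FAST c,b → push 11,19. Stack: [209, 11, 19]
BINARY_OP - → 11 - 19 = -8. Stack: [209, -8]
BINARY_OP - → 209 - -8 = 217. Stack: [217]
STORE_FAST x → x=217. Stack: []
LOAD_FAST_LOAD_FAST x,b → push 217,19. Stack: [217, 19]
BINARY_OP & → 217 & 19 = 17. Stack: [17]
STORE_FAST y → y=17. Stack: []
LOAD_FAST_LOAD_FAST y,y → push 17,17. Stack: [17, 17]
BINARY_OP * → 17 * 17 = 289. Stack: [289]
STORE_FAST x → x=289. Stack: []
LOAD_FAST_LOAD_FAST c,y → push 11,17. Stack: [11, 17]
BINARY_OP * → 11 * 17 = 187. Stack: [187]
STORE_FAST m → m=187. Stack: []
LOAD_FAST c → push 11. Stack: [11]
LOAD_CONST → push 2. Stack: [11, 2]
BINARY_OP & → 11 & 2 = 2. Stack: [2]
STORE_FAST y → y=2. Stack: []
LOAD_CONST → push 3. Stack: [3]
LOAD_FAST y → push 2. Stack: [3, 2]
BINARY_OP * → 3 * 2 = 6. Stack: [6]
STORE_FAST y → y=6. Stack: []
LOAD_CONST → push 9. Stack: [9]
LOAD_FAST y → push 6. Stack: [9, 6]
BINARY_OP * → 9 * 6 = 54. Stack: [54]
STORE_FAST m → m=54. Stack: []
LOAD_FAST m → push 54. Stack: [54]
RETURN_VALUE → return 54.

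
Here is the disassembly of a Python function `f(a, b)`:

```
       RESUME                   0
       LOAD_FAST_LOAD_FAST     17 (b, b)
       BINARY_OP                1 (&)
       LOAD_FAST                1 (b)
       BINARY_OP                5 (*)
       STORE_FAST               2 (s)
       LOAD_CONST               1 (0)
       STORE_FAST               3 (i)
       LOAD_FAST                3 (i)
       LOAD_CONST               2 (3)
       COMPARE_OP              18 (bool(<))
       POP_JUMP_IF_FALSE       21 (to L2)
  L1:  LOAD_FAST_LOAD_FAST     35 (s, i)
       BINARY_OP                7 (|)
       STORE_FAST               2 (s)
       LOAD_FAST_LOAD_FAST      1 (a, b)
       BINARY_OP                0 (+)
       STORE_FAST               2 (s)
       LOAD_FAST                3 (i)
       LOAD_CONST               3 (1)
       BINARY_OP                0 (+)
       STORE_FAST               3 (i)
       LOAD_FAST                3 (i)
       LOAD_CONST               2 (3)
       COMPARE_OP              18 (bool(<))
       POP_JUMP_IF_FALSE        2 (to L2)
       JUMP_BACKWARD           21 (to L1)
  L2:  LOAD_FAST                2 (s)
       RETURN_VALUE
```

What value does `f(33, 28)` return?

61

LOAD_FAST_LOAD_FAST b,b → push 28,28. Stack: [28, 28]
BINARY_OP & → 28 & 28 = 28. Stack: [28]
LOAD_FAST b → push 28. Stack: [28, 28]
BINARY_OP * → 28 * 28 = 784. Stack: [784]
STORE_FAST s → s=784. Stack: []
LOAD_CONST → push 0. Stack: [0]
STORE_FAST i → i=0. Stack: []
LOAD_FAST i → push 0. Stack: [0]
LOAD_CONST → push 3. Stack: [0, 3]
COMPARE_OP bool(<) → 0 vs 3 = True. Stack: [True]
POP_JUMP_IF_FALSE → pop True; no jump. Stack: []
LOAD_FAST_LOAD_FAST s,i → push 784,0. Stack: [784, 0]
BINARY_OP | → 784 | 0 = 784. Stack: [784]
STORE_FAST s → s=784. Stack: []
LOAD_FAST_LOAD_FAST a,b → push 33,28. Stack: [33, 28]
BINARY_OP + → 33 + 28 = 61. Stack: [61]
STORE_FAST s → s=61. Stack: []
LOAD_FAST i → push 0. Stack: [0]
LOAD_CONST → push 1. Stack: [0, 1]
BINARY_OP + → 0 + 1 = 1. Stack: [1]
STORE_FAST i → i=1. Stack: []
LOAD_FAST i → push 1. Stack: [1]
LOAD_CONST → push 3. Stack: [1, 3]
COMPARE_OP bool(<) → 1 vs 3 = True. Stack: [True]
POP_JUMP_IF_FALSE → pop True; no jump. Stack: []
LOAD_FAST_LOAD_FAST s,i → push 61,1. Stack: [61, 1]
BINARY_OP | → 61 | 1 = 61. Stack: [61]
STORE_FAST s → s=61. Stack: []
LOAD_FAST_LOAD_FAST a,b → push 33,28. Stack: [33, 28]
BINARY_OP + → 33 + 28 = 61. Stack: [61]
STORE_FAST s → s=61. Stack: []
LOAD_FAST i → push 1. Stack: [1]
LOAD_CONST → push 1. Stack: [1, 1]
BINARY_OP + → 1 + 1 = 2. Stack: [2]
STORE_FAST i → i=2. Stack: []
LOAD_FAST i → push 2. Stack: [2]
LOAD_CONST → push 3. Stack: [2, 3]
COMPARE_OP bool(<) → 2 vs 3 = True. Stack: [True]
POP_JUMP_IF_FALSE → pop True; no jump. Stack: []
LOAD_FAST_LOAD_FAST s,i → push 61,2. Stack: [61, 2]
BINARY_OP | → 61 | 2 = 63. Stack: [63]
STORE_FAST s → s=63. Stack: []
LOAD_FAST_LOAD_FAST a,b → push 33,28. Stack: [33, 28]
BINARY_OP + → 33 + 28 = 61. Stack: [61]
STORE_FAST s → s=61. Stack: []
LOAD_FAST i → push 2. Stack: [2]
LOAD_CONST → push 1. Stack: [2, 1]
BINARY_OP + → 2 + 1 = 3. Stack: [3]
STORE_FAST i → i=3. Stack: []
LOAD_FAST i → push 3. Stack: [3]
LOAD_CONST → push 3. Stack: [3, 3]
COMPARE_OP bool(<) → 3 vs 3 = False. Stack: [False]
POP_JUMP_IF_FALSE → pop False; jump. Stack: []
LOAD_FAST s → push 61. Stack: [61]
RETURN_VALUE → return 61.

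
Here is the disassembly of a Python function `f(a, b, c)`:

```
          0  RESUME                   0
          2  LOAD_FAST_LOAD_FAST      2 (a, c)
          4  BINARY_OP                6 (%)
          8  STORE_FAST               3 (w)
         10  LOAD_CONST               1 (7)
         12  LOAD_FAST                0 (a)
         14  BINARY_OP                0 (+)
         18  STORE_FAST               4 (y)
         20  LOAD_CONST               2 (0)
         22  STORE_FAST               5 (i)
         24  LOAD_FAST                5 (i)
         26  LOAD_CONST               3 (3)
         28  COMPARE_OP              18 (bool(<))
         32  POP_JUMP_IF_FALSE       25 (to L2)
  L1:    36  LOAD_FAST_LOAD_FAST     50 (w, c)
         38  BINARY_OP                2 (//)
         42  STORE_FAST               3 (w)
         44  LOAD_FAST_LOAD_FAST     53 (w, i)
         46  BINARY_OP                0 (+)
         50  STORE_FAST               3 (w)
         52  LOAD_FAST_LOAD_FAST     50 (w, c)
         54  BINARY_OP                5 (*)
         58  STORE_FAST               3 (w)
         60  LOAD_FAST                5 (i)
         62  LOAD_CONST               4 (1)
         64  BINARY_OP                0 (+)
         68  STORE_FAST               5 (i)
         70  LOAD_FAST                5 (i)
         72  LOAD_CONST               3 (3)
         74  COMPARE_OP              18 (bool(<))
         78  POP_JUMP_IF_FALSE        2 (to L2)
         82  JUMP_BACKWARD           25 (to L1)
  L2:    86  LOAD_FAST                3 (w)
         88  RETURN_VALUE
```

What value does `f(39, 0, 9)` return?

LOAD_FAST_LOAD_FAST a,c → push 39,9
BINARY_OP % → 39 % 9 = 3
STORE_FAST w → w=3
LOAD_CONST → push 7
LOAD_FAST a → push 39
BINARY_OP + → 7 + 39 = 46
STORE_FAST y → y=46
LOAD_CONST → push 0
STORE_FAST i → i=0
LOAD_FAST i → push 0
LOAD_CONST → push 3
COMPARE_OP bool(<) → 0 vs 3 = True
POP_JUMP_IF_FALSE → pop True; no jump
LOAD_FAST_LOAD_FAST w,c → push 3,9
BINARY_OP // → 3 // 9 = 0
STORE_FAST w → w=0
LOAD_FAST_LOAD_FAST w,i → push 0,0
BINARY_OP + → 0 + 0 = 0
STORE_FAST w → w=0
LOAD_FAST_LOAD_FAST w,c → push 0,9
BINARY_OP * → 0 * 9 = 0
STORE_FAST w → w=0
LOAD_FAST i → push 0
LOAD_CONST → push 1
BINARY_OP + → 0 + 1 = 1
STORE_FAST i → i=1
LOAD_FAST i → push 1
LOAD_CONST → push 3
COMPARE_OP bool(<) → 1 vs 3 = True
POP_JUMP_IF_FALSE → pop True; no jump
LOAD_FAST_LOAD_FAST w,c → push 0,9
BINARY_OP // → 0 // 9 = 0
STORE_FAST w → w=0
LOAD_FAST_LOAD_FAST w,i → push 0,1
BINARY_OP + → 0 + 1 = 1
STORE_FAST w → w=1
LOAD_FAST_LOAD_FAST w,c → push 1,9
BINARY_OP * → 1 * 9 = 9
STORE_FAST w → w=9
LOAD_FAST i → push 1
LOAD_CONST → push 1
BINARY_OP + → 1 + 1 = 2
STORE_FAST i → i=2
LOAD_FAST i → push 2
LOAD_CONST → push 3
COMPARE_OP bool(<) → 2 vs 3 = True
POP_JUMP_IF_FALSE → pop True; no jump
LOAD_FAST_LOAD_FAST w,c → push 9,9
BINARY_OP // → 9 // 9 = 1
STORE_FAST w → w=1
LOAD_FAST_LOAD_FAST w,i → push 1,2
BINARY_OP + → 1 + 2 = 3
STORE_FAST w → w=3
LOAD_FAST_LOAD_FAST w,c → push 3,9
BINARY_OP * → 3 * 9 = 27
STORE_FAST w → w=27
LOAD_FAST i → push 2
LOAD_CONST → push 1
BINARY_OP + → 2 + 1 = 3
STORE_FAST i → i=3
LOAD_FAST i → push 3
LOAD_CONST → push 3
COMPARE_OP bool(<) → 3 vs 3 = False
POP_JUMP_IF_FALSE → pop False; jump
LOAD_FAST w → push 27
RETURN_VALUE → return 27.

27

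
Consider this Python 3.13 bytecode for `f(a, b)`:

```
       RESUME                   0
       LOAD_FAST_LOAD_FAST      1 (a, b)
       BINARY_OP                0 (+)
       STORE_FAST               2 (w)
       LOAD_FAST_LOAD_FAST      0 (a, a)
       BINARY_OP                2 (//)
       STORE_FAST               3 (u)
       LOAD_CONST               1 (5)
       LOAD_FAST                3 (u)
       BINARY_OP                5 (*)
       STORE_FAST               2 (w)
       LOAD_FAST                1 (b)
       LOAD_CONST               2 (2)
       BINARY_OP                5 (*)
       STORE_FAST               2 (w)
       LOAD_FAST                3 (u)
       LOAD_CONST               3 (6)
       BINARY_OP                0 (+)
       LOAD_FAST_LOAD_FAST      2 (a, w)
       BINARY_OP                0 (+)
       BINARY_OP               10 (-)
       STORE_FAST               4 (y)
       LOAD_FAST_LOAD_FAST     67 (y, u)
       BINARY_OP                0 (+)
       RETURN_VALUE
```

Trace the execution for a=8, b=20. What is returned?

-40

LOAD_FAST_LOAD_FAST a,b → push 8,20. Stack: [8, 20]
BINARY_OP + → 8 + 20 = 28. Stack: [28]
STORE_FAST w → w=28. Stack: []
LOAD_FAST_LOAD_FAST a,a → push 8,8. Stack: [8, 8]
BINARY_OP // → 8 // 8 = 1. Stack: [1]
STORE_FAST u → u=1. Stack: []
LOAD_CONST → push 5. Stack: [5]
LOAD_FAST u → push 1. Stack: [5, 1]
BINARY_OP * → 5 * 1 = 5. Stack: [5]
STORE_FAST w → w=5. Stack: []
LOAD_FAST b → push 20. Stack: [20]
LOAD_CONST → push 2. Stack: [20, 2]
BINARY_OP * → 20 * 2 = 40. Stack: [40]
STORE_FAST w → w=40. Stack: []
LOAD_FAST u → push 1. Stack: [1]
LOAD_CONST → push 6. Stack: [1, 6]
BINARY_OP + → 1 + 6 = 7. Stack: [7]
LOAD_FAST_LOAD_FAST a,w → push 8,40. Stack: [7, 8, 40]
BINARY_OP + → 8 + 40 = 48. Stack: [7, 48]
BINARY_OP - → 7 - 48 = -41. Stack: [-41]
STORE_FAST y → y=-41. Stack: []
LOAD_FAST_LOAD_FAST y,u → push -41,1. Stack: [-41, 1]
BINARY_OP + → -41 + 1 = -40. Stack: [-40]
RETURN_VALUE → return -40.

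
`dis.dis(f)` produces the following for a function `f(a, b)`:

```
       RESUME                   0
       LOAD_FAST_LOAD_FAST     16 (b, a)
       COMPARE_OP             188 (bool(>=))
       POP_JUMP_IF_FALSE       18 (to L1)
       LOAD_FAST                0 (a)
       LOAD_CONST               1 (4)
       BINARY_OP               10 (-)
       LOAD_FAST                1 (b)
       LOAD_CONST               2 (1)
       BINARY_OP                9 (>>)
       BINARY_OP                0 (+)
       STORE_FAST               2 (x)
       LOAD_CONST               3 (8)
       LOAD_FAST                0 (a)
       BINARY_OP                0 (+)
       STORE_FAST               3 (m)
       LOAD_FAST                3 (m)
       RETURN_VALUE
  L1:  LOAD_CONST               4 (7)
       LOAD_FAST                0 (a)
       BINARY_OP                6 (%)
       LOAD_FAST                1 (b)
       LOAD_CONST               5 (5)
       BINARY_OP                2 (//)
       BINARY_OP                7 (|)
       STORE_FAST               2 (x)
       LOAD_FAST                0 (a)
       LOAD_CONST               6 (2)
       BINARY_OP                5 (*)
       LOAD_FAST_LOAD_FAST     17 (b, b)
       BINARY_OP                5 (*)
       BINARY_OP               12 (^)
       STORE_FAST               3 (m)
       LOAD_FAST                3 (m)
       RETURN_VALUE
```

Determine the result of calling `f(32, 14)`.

LOAD_FAST_LOAD_FAST b,a → push 14,32. Stack: [14, 32]
COMPARE_OP bool(>=) → 14 vs 32 = False. Stack: [False]
POP_JUMP_IF_FALSE → pop False; jump. Stack: []
LOAD_CONST → push 7. Stack: [7]
LOAD_FAST a → push 32. Stack: [7, 32]
BINARY_OP % → 7 % 32 = 7. Stack: [7]
LOAD_FAST b → push 14. Stack: [7, 14]
LOAD_CONST → push 5. Stack: [7, 14, 5]
BINARY_OP // → 14 // 5 = 2. Stack: [7, 2]
BINARY_OP | → 7 | 2 = 7. Stack: [7]
STORE_FAST x → x=7. Stack: []
LOAD_FAST a → push 32. Stack: [32]
LOAD_CONST → push 2. Stack: [32, 2]
BINARY_OP * → 32 * 2 = 64. Stack: [64]
LOAD_FAST_LOAD_FAST b,b → push 14,14. Stack: [64, 14, 14]
BINARY_OP * → 14 * 14 = 196. Stack: [64, 196]
BINARY_OP ^ → 64 ^ 196 = 132. Stack: [132]
STORE_FAST m → m=132. Stack: []
LOAD_FAST m → push 132. Stack: [132]
RETURN_VALUE → return 132.

132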